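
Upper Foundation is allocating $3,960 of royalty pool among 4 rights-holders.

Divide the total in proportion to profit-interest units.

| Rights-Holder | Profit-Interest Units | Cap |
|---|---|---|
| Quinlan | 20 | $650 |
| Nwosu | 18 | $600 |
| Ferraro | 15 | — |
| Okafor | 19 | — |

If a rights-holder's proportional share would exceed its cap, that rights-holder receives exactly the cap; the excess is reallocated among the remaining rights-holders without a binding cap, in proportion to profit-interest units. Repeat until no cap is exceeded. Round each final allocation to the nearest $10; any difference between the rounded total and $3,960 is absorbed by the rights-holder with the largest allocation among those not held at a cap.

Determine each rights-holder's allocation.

Combined profit-interest units = 72.
Pro-rata shares before constraints: Quinlan 1,100.00; Nwosu 990.00; Ferraro 825.00; Okafor 1,045.00.
Held at cap: Quinlan ($650), Nwosu ($600); balance $2,710 reallocated over remaining profit-interest units 34.
Remaining shares: Ferraro 1,195.59 → $1,200; Okafor 1,514.41 → $1,510.

Quinlan: $650 · Nwosu: $600 · Ferraro: $1,200 · Okafor: $1,510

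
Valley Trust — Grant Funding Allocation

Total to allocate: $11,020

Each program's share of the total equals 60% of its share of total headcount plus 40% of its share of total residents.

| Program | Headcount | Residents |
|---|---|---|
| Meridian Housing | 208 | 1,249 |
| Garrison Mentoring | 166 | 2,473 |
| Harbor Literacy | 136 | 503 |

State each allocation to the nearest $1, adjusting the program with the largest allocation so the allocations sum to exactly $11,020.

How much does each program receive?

Meridian Housing: $4,000; Garrison Mentoring: $4,732; Harbor Literacy: $2,288

Totals — headcount 510, residents 4,225.
Combined weights (60% headcount + 40% residents): Meridian Housing 0.3630; Garrison Mentoring 0.4294; Harbor Literacy 0.2076.
Raw shares: Meridian Housing 3,999.76; Garrison Mentoring 4,732.26; Harbor Literacy 2,287.99.
At nearest $1: Meridian Housing $4,000; Garrison Mentoring $4,732; Harbor Literacy $2,288. Sum = $11,020.
Rounded total matches; no reconciliation needed.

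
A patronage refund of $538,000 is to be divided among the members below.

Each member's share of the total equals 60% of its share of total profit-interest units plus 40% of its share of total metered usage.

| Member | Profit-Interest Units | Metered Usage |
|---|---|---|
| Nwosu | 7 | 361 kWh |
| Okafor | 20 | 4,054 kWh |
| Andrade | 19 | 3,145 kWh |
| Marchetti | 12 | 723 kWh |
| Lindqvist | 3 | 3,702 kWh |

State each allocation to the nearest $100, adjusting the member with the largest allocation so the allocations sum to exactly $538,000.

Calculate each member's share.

Profit-interest units total 61; metered usage total 11,985.
Composite weights (60% profit-interest units + 40% metered usage): Nwosu 0.0809; Okafor 0.3320; Andrade 0.2918; Marchetti 0.1422; Lindqvist 0.1531.
Pro-rata amounts: Nwosu 43,524.66; Okafor 178,628.79; Andrade 157,015.18; Marchetti 76,483.67; Lindqvist 82,347.70.
At nearest $100: Nwosu $43,500; Okafor $178,600; Andrade $157,000; Marchetti $76,500; Lindqvist $82,300. Sum = $537,900.
Difference $538,000 − $537,900 = +$100 applied to largest allocation (Okafor): Okafor becomes $178,700.

Nwosu: $43,500 · Okafor: $178,700 · Andrade: $157,000 · Marchetti: $76,500 · Lindqvist: $82,300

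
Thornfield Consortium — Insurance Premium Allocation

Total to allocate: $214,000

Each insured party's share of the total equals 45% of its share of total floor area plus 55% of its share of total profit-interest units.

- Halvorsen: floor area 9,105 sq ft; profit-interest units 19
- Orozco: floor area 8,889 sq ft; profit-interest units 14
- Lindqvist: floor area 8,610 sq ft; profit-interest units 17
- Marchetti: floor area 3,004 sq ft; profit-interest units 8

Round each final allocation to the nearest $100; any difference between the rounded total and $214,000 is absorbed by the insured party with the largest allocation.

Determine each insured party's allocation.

Halvorsen: $68,200 | Orozco: $57,300 | Lindqvist: $62,500 | Marchetti: $26,000

Floor area total 29,608; profit-interest units total 58.
Composite weights (45% floor area + 55% profit-interest units): Halvorsen 0.3186; Orozco 0.2679; Lindqvist 0.2921; Marchetti 0.1215.
Proportional shares: Halvorsen 68,170.90; Orozco 57,321.81; Lindqvist 62,502.30; Marchetti 26,004.99.
After rounding ($100): Halvorsen $68,200; Orozco $57,300; Lindqvist $62,500; Marchetti $26,000. Sum = $214,000.
Sum already equals the total — no adjustment.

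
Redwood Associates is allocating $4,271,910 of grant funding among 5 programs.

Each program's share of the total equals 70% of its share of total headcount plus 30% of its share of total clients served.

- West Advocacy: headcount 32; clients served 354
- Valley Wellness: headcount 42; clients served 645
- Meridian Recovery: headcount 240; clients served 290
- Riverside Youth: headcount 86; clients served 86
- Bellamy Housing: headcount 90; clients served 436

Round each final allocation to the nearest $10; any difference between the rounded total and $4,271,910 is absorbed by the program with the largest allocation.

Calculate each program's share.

West Advocacy: $445,800; Valley Wellness: $712,760; Meridian Recovery: $1,669,870; Riverside Youth: $585,690; Bellamy Housing: $857,790

Headcount total 490; clients served total 1,811.
Composite weights (70% headcount + 30% clients served): West Advocacy 0.1044; Valley Wellness 0.1668; Meridian Recovery 0.3909; Riverside Youth 0.1371; Bellamy Housing 0.2008.
Raw shares: West Advocacy 445,799.10; Valley Wellness 712,755.56; Meridian Recovery 1,669,876.38; Riverside Youth 585,693.45; Bellamy Housing 857,785.51.
Rounded to nearest $10: West Advocacy $445,800; Valley Wellness $712,760; Meridian Recovery $1,669,880; Riverside Youth $585,690; Bellamy Housing $857,790. Sum = $4,271,920.
Difference $4,271,910 − $4,271,920 = −$10 applied to largest allocation (Meridian Recovery): Meridian Recovery becomes $1,669,870.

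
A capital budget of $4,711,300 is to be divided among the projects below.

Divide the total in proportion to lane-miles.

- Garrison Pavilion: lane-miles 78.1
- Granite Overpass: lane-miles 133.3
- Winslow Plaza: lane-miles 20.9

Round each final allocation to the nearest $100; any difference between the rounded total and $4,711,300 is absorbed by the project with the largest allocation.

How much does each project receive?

Combined lane-miles = 232.3.
Raw shares: Garrison Pavilion 78.1/232.3 × $4,711,300 = 1,583,954.07; Granite Overpass 133.3/232.3 × $4,711,300 = 2,703,470.90; Winslow Plaza 20.9/232.3 × $4,711,300 = 423,875.03.
Rounded to nearest $100: Garrison Pavilion $1,584,000; Granite Overpass $2,703,500; Winslow Plaza $423,900. Sum = $4,711,400.
Difference $4,711,300 − $4,711,400 = −$100 applied to largest allocation (Granite Overpass): Granite Overpass becomes $2,703,400.

Garrison Pavilion: $1,584,000 · Granite Overpass: $2,703,400 · Winslow Plaza: $423,900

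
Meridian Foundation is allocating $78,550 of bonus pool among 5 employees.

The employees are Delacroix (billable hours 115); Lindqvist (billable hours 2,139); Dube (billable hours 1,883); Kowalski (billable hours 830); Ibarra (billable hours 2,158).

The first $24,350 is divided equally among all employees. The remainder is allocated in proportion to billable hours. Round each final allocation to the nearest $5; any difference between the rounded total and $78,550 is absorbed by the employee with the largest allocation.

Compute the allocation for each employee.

Equal tier: $24,350 ÷ 5 = $4,870 apiece.
Remainder $54,200 by billable hours (total 7,125): Delacroix 874.81 → $875; Lindqvist 16,271.41 → $16,270; Dube 14,324.01 → $14,325; Kowalski 6,313.82 → $6,315; Ibarra 16,415.94 → $16,415.
Totals: Delacroix $4,870 + $875 = $5,745; Lindqvist $4,870 + $16,270 = $21,140; Dube $4,870 + $14,325 = $19,195; Kowalski $4,870 + $6,315 = $11,185; Ibarra $4,870 + $16,415 = $21,285.

Delacroix: $5,745 · Lindqvist: $21,140 · Dube: $19,195 · Kowalski: $11,185 · Ibarra: $21,285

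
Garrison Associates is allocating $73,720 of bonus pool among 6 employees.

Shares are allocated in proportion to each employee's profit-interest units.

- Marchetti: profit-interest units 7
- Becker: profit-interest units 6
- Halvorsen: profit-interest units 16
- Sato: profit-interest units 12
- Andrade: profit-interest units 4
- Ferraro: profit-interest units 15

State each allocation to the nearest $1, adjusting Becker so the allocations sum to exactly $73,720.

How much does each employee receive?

Marchetti: $8,601 · Becker: $7,371 · Halvorsen: $19,659 · Sato: $14,744 · Andrade: $4,915 · Ferraro: $18,430

Sum of profit-interest units: 60.
Unrounded shares: Marchetti 7/60 × $73,720 = 8,600.67; Becker 6/60 × $73,720 = 7,372.00; Halvorsen 16/60 × $73,720 = 19,658.67; Sato 12/60 × $73,720 = 14,744.00; Andrade 4/60 × $73,720 = 4,914.67; Ferraro 15/60 × $73,720 = 18,430.00.
Rounded to nearest $1: Marchetti $8,601; Becker $7,372; Halvorsen $19,659; Sato $14,744; Andrade $4,915; Ferraro $18,430. Sum = $73,721.
Difference $73,720 − $73,721 = −$1 applied to Becker: Becker becomes $7,371.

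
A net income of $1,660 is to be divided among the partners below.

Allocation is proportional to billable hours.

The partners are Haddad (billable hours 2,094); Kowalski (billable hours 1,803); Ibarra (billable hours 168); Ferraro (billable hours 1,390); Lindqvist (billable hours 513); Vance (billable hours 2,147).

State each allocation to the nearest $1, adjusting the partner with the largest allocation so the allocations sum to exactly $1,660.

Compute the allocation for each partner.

Combined billable hours = 8,115.
Raw shares: Haddad 2,094/8,115 × $1,660 = 428.35; Kowalski 1,803/8,115 × $1,660 = 368.82; Ibarra 168/8,115 × $1,660 = 34.37; Ferraro 1,390/8,115 × $1,660 = 284.34; Lindqvist 513/8,115 × $1,660 = 104.94; Vance 2,147/8,115 × $1,660 = 439.19.
Rounded to nearest $1: Haddad $428; Kowalski $369; Ibarra $34; Ferraro $284; Lindqvist $105; Vance $439. Sum = $1,659.
Difference $1,660 − $1,659 = +$1 applied to largest allocation (Vance): Vance becomes $440.

Haddad: $428; Kowalski: $369; Ibarra: $34; Ferraro: $284; Lindqvist: $105; Vance: $440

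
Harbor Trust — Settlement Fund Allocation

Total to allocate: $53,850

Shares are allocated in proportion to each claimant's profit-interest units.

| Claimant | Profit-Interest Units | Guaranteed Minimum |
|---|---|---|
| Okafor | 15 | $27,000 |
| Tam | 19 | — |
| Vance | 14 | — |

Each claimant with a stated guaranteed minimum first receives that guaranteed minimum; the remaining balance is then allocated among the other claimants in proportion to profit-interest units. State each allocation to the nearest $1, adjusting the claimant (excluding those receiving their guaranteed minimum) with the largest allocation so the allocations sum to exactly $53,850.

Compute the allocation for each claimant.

Okafor: $27,000; Tam: $15,459; Vance: $11,391

Minimums first: Okafor $27,000. Remaining pool $26,850.
Remaining pool split over remaining profit-interest units 33: Tam 15,459.09 → $15,459; Vance 11,390.91 → $11,391.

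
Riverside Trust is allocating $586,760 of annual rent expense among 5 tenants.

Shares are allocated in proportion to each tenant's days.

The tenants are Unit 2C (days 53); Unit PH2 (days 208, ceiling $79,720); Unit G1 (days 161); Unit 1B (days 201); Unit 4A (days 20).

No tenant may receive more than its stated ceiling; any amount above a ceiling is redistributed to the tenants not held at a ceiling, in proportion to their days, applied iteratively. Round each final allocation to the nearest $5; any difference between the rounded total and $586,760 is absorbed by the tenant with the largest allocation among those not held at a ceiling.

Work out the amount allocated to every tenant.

Total days = 643.
Proportional shares (ignoring caps): Unit 2C 48,364.35; Unit PH2 189,807.28; Unit G1 146,918.13; Unit 1B 183,419.53; Unit 4A 18,250.70.
Cap binds for Unit PH2 ($79,720); residual $507,040 reallocated over remaining days 435.
Shares after redistribution: Unit 2C 61,777.29 → $61,775; Unit G1 187,663.08 → $187,665; Unit 1B 234,287.45 → $234,285; Unit 4A 23,312.18 → $23,310.
Rounding difference +$5 applied to Unit 1B → $234,290.

Unit 2C: $61,775 · Unit PH2: $79,720 · Unit G1: $187,665 · Unit 1B: $234,290 · Unit 4A: $23,310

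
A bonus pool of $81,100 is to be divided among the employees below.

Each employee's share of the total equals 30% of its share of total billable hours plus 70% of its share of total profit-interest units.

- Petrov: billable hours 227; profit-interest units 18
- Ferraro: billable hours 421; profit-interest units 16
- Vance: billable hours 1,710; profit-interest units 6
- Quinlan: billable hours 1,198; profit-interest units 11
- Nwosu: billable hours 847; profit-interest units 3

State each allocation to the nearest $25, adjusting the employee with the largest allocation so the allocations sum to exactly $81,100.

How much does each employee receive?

Billable hours total 4,403; profit-interest units total 54.
Combined weights (30% billable hours + 70% profit-interest units): Petrov 0.2488; Ferraro 0.2361; Vance 0.1943; Quinlan 0.2242; Nwosu 0.0966.
Raw shares: Petrov 20,177.68; Ferraro 19,147.09; Vance 15,756.86; Quinlan 18,184.14; Nwosu 7,834.22.
After rounding ($25): Petrov $20,175; Ferraro $19,150; Vance $15,750; Quinlan $18,175; Nwosu $7,825. Sum = $81,075.
Difference $81,100 − $81,075 = +$25 applied to largest allocation (Petrov): Petrov becomes $20,200.

Petrov: $20,200; Ferraro: $19,150; Vance: $15,750; Quinlan: $18,175; Nwosu: $7,825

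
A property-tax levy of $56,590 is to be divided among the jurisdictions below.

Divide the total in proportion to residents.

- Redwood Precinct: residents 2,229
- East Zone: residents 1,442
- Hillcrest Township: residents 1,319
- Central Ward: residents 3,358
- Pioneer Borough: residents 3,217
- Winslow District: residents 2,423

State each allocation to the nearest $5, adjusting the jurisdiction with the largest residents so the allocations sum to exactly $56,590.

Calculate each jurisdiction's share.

Redwood Precinct: $9,020 | East Zone: $5,835 | Hillcrest Township: $5,335 | Central Ward: $13,580 | Pioneer Borough: $13,015 | Winslow District: $9,805

Residents total: 2,229 + 1,442 + 1,319 + 3,358 + 3,217 + 2,423 = 13,988.
Pro-rata amounts: Redwood Precinct 9,017.67; East Zone 5,833.77; Hillcrest Township 5,336.16; Central Ward 13,585.16; Pioneer Borough 13,014.73; Winslow District 9,802.51.
At nearest $5: Redwood Precinct $9,020; East Zone $5,835; Hillcrest Township $5,335; Central Ward $13,585; Pioneer Borough $13,015; Winslow District $9,805. Sum = $56,595.
Difference $56,590 − $56,595 = −$5 applied to largest residents (Central Ward): Central Ward becomes $13,580.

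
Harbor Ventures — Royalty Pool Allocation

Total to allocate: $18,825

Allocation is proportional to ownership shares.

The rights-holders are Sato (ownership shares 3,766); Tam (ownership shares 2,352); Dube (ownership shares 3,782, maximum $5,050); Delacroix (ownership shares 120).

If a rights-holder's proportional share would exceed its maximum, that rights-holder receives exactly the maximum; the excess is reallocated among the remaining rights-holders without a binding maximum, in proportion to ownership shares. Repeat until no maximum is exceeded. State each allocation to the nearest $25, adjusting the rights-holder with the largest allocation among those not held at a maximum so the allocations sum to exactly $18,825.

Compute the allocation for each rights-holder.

Total ownership shares = 10,020.
Proportional shares (ignoring caps): Sato 7,075.34; Tam 4,418.80; Dube 7,105.40; Delacroix 225.45.
Held at cap: Dube ($5,050); balance $13,775 reallocated over remaining ownership shares 6,238.
Redistributed shares: Sato 8,316.23 → $8,325; Tam 5,193.78 → $5,200; Delacroix 264.99 → $275.
Rounding difference −$25 applied to Sato → $8,300.

Sato: $8,300; Tam: $5,200; Dube: $5,050; Delacroix: $275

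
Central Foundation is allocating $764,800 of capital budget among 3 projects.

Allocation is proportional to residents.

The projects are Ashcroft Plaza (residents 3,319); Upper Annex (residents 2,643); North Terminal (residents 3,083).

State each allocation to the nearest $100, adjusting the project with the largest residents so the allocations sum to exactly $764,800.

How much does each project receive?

Ashcroft Plaza: $280,600 | Upper Annex: $223,500 | North Terminal: $260,700

Sum of residents: 3,319 + 2,643 + 3,083 = 9,045.
Unrounded shares: Ashcroft Plaza 280,638.05; Upper Annex 223,478.87; North Terminal 260,683.07.
After rounding ($100): Ashcroft Plaza $280,600; Upper Annex $223,500; North Terminal $260,700. Sum = $764,800.
No rounding difference to absorb.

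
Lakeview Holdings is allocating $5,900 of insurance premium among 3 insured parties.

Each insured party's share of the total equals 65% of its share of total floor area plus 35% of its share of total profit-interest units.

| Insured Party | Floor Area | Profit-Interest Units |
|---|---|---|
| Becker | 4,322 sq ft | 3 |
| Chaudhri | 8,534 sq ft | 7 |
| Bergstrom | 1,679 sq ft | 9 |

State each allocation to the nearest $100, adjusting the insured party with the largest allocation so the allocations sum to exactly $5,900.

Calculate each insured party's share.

Becker: $1,500 · Chaudhri: $3,000 · Bergstrom: $1,400

Totals — floor area 14,535, profit-interest units 19.
Combined weights (65% floor area + 35% profit-interest units): Becker 0.2485; Chaudhri 0.5106; Bergstrom 0.2409.
Pro-rata amounts: Becker 1,466.39; Chaudhri 3,012.45; Bergstrom 1,421.16.
Rounded to nearest $100: Becker $1,500; Chaudhri $3,000; Bergstrom $1,400. Sum = $5,900.
Rounded total matches; no reconciliation needed.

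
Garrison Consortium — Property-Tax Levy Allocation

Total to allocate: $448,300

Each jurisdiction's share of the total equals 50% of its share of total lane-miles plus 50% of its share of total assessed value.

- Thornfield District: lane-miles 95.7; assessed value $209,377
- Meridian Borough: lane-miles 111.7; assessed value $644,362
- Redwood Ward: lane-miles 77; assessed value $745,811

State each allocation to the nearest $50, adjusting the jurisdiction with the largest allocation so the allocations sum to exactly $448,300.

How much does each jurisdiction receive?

Totals — lane-miles 284.4, assessed value 1,599,550.
Composite weights (50% lane-miles + 50% assessed value): Thornfield District 0.2337; Meridian Borough 0.3978; Redwood Ward 0.3685.
Proportional shares: Thornfield District 104,766.66; Meridian Borough 178,332.89; Redwood Ward 165,200.44.
Rounded to nearest $50: Thornfield District $104,750; Meridian Borough $178,350; Redwood Ward $165,200. Sum = $448,300.
Rounded total matches; no reconciliation needed.

Thornfield District: $104,750 | Meridian Borough: $178,350 | Redwood Ward: $165,200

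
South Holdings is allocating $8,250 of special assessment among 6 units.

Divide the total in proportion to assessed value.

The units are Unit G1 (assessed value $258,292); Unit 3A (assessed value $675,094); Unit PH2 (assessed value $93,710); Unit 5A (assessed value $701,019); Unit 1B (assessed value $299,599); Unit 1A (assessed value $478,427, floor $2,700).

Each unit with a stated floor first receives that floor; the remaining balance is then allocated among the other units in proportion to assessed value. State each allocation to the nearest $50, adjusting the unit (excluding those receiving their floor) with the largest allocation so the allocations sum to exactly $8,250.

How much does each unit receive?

Unit G1: $700 · Unit 3A: $1,850 · Unit PH2: $250 · Unit 5A: $1,950 · Unit 1B: $800 · Unit 1A: $2,700

Minimums first: Unit 1A $2,700. Residual $5,550.
Residual split over remaining assessed value 2,027,714: Unit G1 706.96 → $700; Unit 3A 1,847.78 → $1,850; Unit PH2 256.49 → $250; Unit 5A 1,918.74 → $1,900; Unit 1B 820.02 → $800.
Rounding difference +$50 applied to Unit 5A → $1,950.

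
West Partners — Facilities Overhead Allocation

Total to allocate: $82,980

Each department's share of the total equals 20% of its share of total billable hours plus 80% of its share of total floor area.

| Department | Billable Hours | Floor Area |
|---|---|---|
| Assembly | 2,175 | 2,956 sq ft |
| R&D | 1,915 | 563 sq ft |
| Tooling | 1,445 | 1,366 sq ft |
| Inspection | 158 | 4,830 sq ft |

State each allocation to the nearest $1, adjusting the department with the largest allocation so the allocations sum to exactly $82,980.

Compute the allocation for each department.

Assembly: $26,539 · R&D: $9,430 · Tooling: $13,546 · Inspection: $33,465

Totals — billable hours 5,693, floor area 9,715.
Blended shares (20% billable hours + 80% floor area): Assembly 0.3198; R&D 0.1136; Tooling 0.1632; Inspection 0.4033.
Pro-rata amounts: Assembly 26,539.25; R&D 9,429.59; Tooling 13,546.48; Inspection 33,464.68.
At nearest $1: Assembly $26,539; R&D $9,430; Tooling $13,546; Inspection $33,465. Sum = $82,980.
Rounded total matches; no reconciliation needed.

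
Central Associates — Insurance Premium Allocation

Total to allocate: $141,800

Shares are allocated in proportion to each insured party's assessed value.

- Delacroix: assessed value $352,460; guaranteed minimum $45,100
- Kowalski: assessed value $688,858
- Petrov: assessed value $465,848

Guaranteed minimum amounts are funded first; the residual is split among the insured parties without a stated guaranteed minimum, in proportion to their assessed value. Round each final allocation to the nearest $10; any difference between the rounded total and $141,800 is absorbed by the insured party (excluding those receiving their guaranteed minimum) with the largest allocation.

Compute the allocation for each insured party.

Minimums first: Delacroix $45,100. Residual $96,700.
Residual split over remaining assessed value 1,154,706: Kowalski 57,687.90 → $57,690; Petrov 39,012.10 → $39,010.

Delacroix: $45,100; Kowalski: $57,690; Petrov: $39,010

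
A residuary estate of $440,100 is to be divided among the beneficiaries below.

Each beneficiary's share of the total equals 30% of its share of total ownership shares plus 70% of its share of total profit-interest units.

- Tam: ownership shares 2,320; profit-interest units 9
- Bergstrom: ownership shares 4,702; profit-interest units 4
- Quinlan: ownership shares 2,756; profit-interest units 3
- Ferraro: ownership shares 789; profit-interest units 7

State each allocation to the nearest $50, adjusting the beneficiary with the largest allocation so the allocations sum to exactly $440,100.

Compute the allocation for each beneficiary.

Ownership shares total 10,567; profit-interest units total 23.
Blended shares (30% ownership shares + 70% profit-interest units): Tam 0.3398; Bergstrom 0.2552; Quinlan 0.1695; Ferraro 0.2354.
Raw shares: Tam 149,536.51; Bergstrom 112,326.81; Quinlan 74,618.05; Ferraro 103,618.64.
At nearest $50: Tam $149,550; Bergstrom $112,350; Quinlan $74,600; Ferraro $103,600. Sum = $440,100.
No rounding difference to absorb.

Tam: $149,550 · Bergstrom: $112,350 · Quinlan: $74,600 · Ferraro: $103,600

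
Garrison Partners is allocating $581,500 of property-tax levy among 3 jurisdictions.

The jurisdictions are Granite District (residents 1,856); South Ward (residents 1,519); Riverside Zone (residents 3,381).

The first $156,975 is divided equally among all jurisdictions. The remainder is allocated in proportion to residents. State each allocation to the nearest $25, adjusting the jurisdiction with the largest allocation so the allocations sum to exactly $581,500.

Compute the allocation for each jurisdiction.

$156,975 shared equally gives $52,325 per jurisdiction.
Remainder $424,525 by residents (total 6,756): Granite District 116,624.99 → $116,625; South Ward 95,449.00 → $95,450; Riverside Zone 212,451.01 → $212,450.
Totals: Granite District $52,325 + $116,625 = $168,950; South Ward $52,325 + $95,450 = $147,775; Riverside Zone $52,325 + $212,450 = $264,775.

Granite District: $168,950 · South Ward: $147,775 · Riverside Zone: $264,775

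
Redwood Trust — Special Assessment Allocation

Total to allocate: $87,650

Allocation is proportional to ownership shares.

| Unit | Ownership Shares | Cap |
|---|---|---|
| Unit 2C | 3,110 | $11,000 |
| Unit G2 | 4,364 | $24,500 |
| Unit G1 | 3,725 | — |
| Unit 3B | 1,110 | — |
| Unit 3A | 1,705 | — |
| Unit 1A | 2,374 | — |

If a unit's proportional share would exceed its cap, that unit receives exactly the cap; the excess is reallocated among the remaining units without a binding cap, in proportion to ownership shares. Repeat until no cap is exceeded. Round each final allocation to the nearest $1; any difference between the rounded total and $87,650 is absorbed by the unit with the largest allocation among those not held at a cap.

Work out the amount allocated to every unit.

Sum of ownership shares: 16,388.
Pro-rata shares before constraints: Unit 2C 16,633.60; Unit G2 23,340.53; Unit G1 19,922.89; Unit 3B 5,936.75; Unit 3A 9,119.07; Unit 1A 12,697.16.
Capped: Unit 2C ($11,000); balance $76,650 reallocated over remaining ownership shares 13,278.
Capped: Unit G2 ($24,500); balance $52,150 reallocated over remaining ownership shares 8,914.
Shares after redistribution: Unit G1 21,792.55 → $21,793; Unit 3B 6,493.89 → $6,494; Unit 3A 9,974.84 → $9,975; Unit 1A 13,888.73 → $13,889.
Rounding difference −$1 applied to Unit G1 → $21,792.

Unit 2C: $11,000; Unit G2: $24,500; Unit G1: $21,792; Unit 3B: $6,494; Unit 3A: $9,975; Unit 1A: $13,889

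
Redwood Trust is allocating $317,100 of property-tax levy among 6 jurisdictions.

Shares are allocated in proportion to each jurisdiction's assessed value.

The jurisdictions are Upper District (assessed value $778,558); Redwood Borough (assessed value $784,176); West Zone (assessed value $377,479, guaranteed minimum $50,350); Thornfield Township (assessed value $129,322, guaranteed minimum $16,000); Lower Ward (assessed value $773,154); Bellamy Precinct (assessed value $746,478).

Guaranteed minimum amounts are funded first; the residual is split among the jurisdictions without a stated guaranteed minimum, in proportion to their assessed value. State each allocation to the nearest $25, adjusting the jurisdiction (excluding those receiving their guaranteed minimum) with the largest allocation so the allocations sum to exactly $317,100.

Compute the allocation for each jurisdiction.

Upper District: $63,325 | Redwood Borough: $63,800 | West Zone: $50,350 | Thornfield Township: $16,000 | Lower Ward: $62,900 | Bellamy Precinct: $60,725

Guaranteed amounts: West Zone $50,350; Thornfield Township $16,000. Remaining pool $250,750.
Remaining pool split over remaining assessed value 3,082,366: Upper District 63,335.57 → $63,325; Redwood Borough 63,792.60 → $63,800; Lower Ward 62,895.96 → $62,900; Bellamy Precinct 60,725.87 → $60,725.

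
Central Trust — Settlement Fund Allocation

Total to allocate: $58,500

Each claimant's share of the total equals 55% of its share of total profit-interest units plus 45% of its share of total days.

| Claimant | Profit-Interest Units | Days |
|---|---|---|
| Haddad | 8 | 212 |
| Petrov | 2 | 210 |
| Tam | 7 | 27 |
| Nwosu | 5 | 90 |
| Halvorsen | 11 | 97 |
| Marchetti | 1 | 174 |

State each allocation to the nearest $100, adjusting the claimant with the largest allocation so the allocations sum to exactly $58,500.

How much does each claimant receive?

Haddad: $14,400 | Petrov: $8,700 | Tam: $7,500 | Nwosu: $7,700 | Halvorsen: $13,600 | Marchetti: $6,600

Totals — profit-interest units 34, days 810.
Composite weights (55% profit-interest units + 45% days): Haddad 0.2472; Petrov 0.1490; Tam 0.1282; Nwosu 0.1309; Halvorsen 0.2318; Marchetti 0.1128.
Unrounded shares: Haddad 14,460.59; Petrov 8,717.65; Tam 7,501.76; Nwosu 7,656.62; Halvorsen 13,562.06; Marchetti 6,601.32.
After rounding ($100): Haddad $14,500; Petrov $8,700; Tam $7,500; Nwosu $7,700; Halvorsen $13,600; Marchetti $6,600. Sum = $58,600.
Difference $58,500 − $58,600 = −$100 applied to largest allocation (Haddad): Haddad becomes $14,400.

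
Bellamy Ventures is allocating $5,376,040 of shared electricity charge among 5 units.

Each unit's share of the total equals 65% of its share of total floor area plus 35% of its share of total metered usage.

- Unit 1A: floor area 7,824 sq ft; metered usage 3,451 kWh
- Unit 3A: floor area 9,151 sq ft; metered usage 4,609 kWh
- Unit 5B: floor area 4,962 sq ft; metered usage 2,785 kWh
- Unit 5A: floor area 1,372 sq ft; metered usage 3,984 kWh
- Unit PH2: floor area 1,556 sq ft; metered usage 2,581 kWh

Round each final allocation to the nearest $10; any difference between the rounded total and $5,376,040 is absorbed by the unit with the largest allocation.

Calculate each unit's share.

Unit 1A: $1,472,530 · Unit 3A: $1,784,170 · Unit 5B: $998,330 · Unit 5A: $623,390 · Unit PH2: $497,620

Totals — floor area 24,865, metered usage 17,410.
Composite weights (65% floor area + 35% metered usage): Unit 1A 0.2739; Unit 3A 0.3319; Unit 5B 0.1857; Unit 5A 0.1160; Unit PH2 0.0926.
Unrounded shares: Unit 1A 1,472,525.57; Unit 3A 1,784,169.49; Unit 5B 998,332.70; Unit 5A 623,392.57; Unit PH2 497,619.68.
After rounding ($10): Unit 1A $1,472,530; Unit 3A $1,784,170; Unit 5B $998,330; Unit 5A $623,390; Unit PH2 $497,620. Sum = $5,376,040.
Rounded total matches; no reconciliation needed.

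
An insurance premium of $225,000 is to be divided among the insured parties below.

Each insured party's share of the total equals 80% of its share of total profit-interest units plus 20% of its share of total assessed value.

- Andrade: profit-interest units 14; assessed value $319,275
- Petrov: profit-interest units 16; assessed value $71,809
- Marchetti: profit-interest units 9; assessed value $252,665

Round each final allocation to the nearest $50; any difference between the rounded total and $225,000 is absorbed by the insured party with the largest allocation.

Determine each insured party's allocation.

Profit-interest units total 39; assessed value total 643,749.
Composite weights (80% profit-interest units + 20% assessed value): Andrade 0.3864; Petrov 0.3505; Marchetti 0.2631.
Raw shares: Andrade 86,933.67; Petrov 78,865.82; Marchetti 59,200.51.
At nearest $50: Andrade $86,950; Petrov $78,850; Marchetti $59,200. Sum = $225,000.
Rounded total matches; no reconciliation needed.

Andrade: $86,950; Petrov: $78,850; Marchetti: $59,200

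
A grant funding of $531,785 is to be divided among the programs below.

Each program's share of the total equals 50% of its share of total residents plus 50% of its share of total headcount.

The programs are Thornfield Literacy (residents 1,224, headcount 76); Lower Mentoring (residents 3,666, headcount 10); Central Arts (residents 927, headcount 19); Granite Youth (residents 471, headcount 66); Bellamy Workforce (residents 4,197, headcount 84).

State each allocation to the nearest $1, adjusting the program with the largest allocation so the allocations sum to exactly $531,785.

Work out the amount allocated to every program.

Residents total 10,485; headcount total 255.
Combined weights (50% residents + 50% headcount): Thornfield Literacy 0.2074; Lower Mentoring 0.1944; Central Arts 0.0815; Granite Youth 0.1519; Bellamy Workforce 0.3648.
Unrounded shares: Thornfield Literacy 110,286.20; Lower Mentoring 103,394.43; Central Arts 43,319.69; Granite Youth 80,763.48; Bellamy Workforce 194,021.20.
Rounded to nearest $1: Thornfield Literacy $110,286; Lower Mentoring $103,394; Central Arts $43,320; Granite Youth $80,763; Bellamy Workforce $194,021. Sum = $531,784.
Difference $531,785 − $531,784 = +$1 applied to largest allocation (Bellamy Workforce): Bellamy Workforce becomes $194,022.

Thornfield Literacy: $110,286; Lower Mentoring: $103,394; Central Arts: $43,320; Granite Youth: $80,763; Bellamy Workforce: $194,022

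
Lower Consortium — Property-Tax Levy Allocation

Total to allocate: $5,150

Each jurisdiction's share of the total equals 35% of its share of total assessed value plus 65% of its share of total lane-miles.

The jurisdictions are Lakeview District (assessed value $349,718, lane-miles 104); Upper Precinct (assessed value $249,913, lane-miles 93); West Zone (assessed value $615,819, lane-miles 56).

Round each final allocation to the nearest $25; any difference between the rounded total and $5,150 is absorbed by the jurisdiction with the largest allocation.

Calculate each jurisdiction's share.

Totals — assessed value 1,215,450, lane-miles 253.
Combined weights (35% assessed value + 65% lane-miles): Lakeview District 0.3679; Upper Precinct 0.3109; West Zone 0.3212.
Raw shares: Lakeview District 1,894.68; Upper Precinct 1,601.12; West Zone 1,654.20.
At nearest $25: Lakeview District $1,900; Upper Precinct $1,600; West Zone $1,650. Sum = $5,150.
Sum already equals the total — no adjustment.

Lakeview District: $1,900; Upper Precinct: $1,600; West Zone: $1,650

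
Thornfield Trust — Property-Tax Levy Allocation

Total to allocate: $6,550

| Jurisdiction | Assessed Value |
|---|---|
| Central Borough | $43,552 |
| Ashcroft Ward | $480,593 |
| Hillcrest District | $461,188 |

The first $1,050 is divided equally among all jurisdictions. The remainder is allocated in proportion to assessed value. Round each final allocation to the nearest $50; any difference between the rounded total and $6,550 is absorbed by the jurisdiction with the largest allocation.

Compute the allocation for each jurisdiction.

Central Borough: $600 | Ashcroft Ward: $3,050 | Hillcrest District: $2,900

First tranche $1,050 split equally: $350 each.
Remainder $5,500 by assessed value (total 985,333): Central Borough 243.10 → $250; Ashcroft Ward 2,682.61 → $2,700; Hillcrest District 2,574.29 → $2,550.
Totals: Central Borough $350 + $250 = $600; Ashcroft Ward $350 + $2,700 = $3,050; Hillcrest District $350 + $2,550 = $2,900.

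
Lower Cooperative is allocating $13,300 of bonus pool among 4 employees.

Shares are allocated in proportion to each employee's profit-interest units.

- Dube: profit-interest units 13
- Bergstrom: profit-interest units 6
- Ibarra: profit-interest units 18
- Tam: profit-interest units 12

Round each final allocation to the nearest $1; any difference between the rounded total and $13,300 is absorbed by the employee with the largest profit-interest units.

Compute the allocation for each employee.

Dube: $3,529; Bergstrom: $1,629; Ibarra: $4,885; Tam: $3,257

Sum of profit-interest units: 49.
Raw shares: Dube 13/49 × $13,300 = 3,528.57; Bergstrom 6/49 × $13,300 = 1,628.57; Ibarra 18/49 × $13,300 = 4,885.71; Tam 12/49 × $13,300 = 3,257.14.
After rounding ($1): Dube $3,529; Bergstrom $1,629; Ibarra $4,886; Tam $3,257. Sum = $13,301.
Difference $13,300 − $13,301 = −$1 applied to largest profit-interest units (Ibarra): Ibarra becomes $4,885.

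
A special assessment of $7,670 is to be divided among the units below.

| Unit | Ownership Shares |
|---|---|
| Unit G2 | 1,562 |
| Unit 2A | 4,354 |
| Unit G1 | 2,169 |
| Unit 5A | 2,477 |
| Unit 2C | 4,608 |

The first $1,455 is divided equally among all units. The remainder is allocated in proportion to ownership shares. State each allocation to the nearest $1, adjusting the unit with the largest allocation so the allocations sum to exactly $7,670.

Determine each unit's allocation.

Unit G2: $931 | Unit 2A: $2,075 | Unit G1: $1,180 | Unit 5A: $1,306 | Unit 2C: $2,178

$1,455 shared equally gives $291 per unit.
Remainder $6,215 by ownership shares (total 15,170): Unit G2 639.94 → $640; Unit 2A 1,783.79 → $1,784; Unit G1 888.62 → $889; Unit 5A 1,014.80 → $1,015; Unit 2C 1,887.85 → $1,888.
Rounding difference −$1 on remainder applied to Unit 2C.
Totals: Unit G2 $291 + $640 = $931; Unit 2A $291 + $1,784 = $2,075; Unit G1 $291 + $889 = $1,180; Unit 5A $291 + $1,015 = $1,306; Unit 2C $291 + $1,887 = $2,178.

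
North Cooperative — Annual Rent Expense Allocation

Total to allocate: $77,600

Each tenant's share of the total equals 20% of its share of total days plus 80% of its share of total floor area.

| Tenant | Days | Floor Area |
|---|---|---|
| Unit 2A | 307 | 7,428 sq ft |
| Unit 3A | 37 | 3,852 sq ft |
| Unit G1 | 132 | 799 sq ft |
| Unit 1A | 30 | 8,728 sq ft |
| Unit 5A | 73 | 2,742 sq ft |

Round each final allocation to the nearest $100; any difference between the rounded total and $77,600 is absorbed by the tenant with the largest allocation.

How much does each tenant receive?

Unit 2A: $27,900 · Unit 3A: $11,100 · Unit G1: $5,600 · Unit 1A: $23,800 · Unit 5A: $9,200

Days total 579; floor area total 23,549.
Blended shares (20% days + 80% floor area): Unit 2A 0.3584; Unit 3A 0.1436; Unit G1 0.0727; Unit 1A 0.3069; Unit 5A 0.1184.
Raw shares: Unit 2A 27,810.82; Unit 3A 11,146.44; Unit G1 5,644.57; Unit 1A 23,812.95; Unit 5A 9,185.23.
At nearest $100: Unit 2A $27,800; Unit 3A $11,100; Unit G1 $5,600; Unit 1A $23,800; Unit 5A $9,200. Sum = $77,500.
Difference $77,600 − $77,500 = +$100 applied to largest allocation (Unit 2A): Unit 2A becomes $27,900.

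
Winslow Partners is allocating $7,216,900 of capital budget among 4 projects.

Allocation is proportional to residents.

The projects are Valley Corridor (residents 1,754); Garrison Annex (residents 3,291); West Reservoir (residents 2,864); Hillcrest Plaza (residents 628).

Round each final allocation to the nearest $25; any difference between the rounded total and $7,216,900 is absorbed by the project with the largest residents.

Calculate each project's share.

Valley Corridor: $1,482,775; Garrison Annex: $2,782,100; West Reservoir: $2,421,125; Hillcrest Plaza: $530,900

Total residents = 1,754 + 3,291 + 2,864 + 628 = 8,537.
Raw shares: Valley Corridor 1,482,774.11; Garrison Annex 2,782,103.54; West Reservoir 2,421,131.73; Hillcrest Plaza 530,890.62.
Rounded to nearest $25: Valley Corridor $1,482,775; Garrison Annex $2,782,100; West Reservoir $2,421,125; Hillcrest Plaza $530,900. Sum = $7,216,900.
Rounded total matches; no reconciliation needed.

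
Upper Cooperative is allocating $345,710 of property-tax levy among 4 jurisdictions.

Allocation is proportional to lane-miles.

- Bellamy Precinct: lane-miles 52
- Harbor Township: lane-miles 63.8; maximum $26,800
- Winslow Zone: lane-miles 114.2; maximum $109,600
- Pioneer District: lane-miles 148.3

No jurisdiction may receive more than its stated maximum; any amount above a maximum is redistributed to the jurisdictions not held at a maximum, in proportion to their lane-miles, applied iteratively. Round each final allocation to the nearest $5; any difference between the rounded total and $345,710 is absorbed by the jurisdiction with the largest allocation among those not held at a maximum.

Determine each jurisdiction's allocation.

Total lane-miles = 378.3.
Unconstrained shares: Bellamy Precinct 47,520.27; Harbor Township 58,303.72; Winslow Zone 104,361.83; Pioneer District 135,524.17.
Capped: Harbor Township ($26,800); balance $318,910 reallocated over remaining lane-miles 314.5.
Capped: Winslow Zone ($109,600); balance $209,310 reallocated over remaining lane-miles 200.3.
Shares after redistribution: Bellamy Precinct 54,339.09 → $54,340; Pioneer District 154,970.91 → $154,970.

Bellamy Precinct: $54,340; Harbor Township: $26,800; Winslow Zone: $109,600; Pioneer District: $154,970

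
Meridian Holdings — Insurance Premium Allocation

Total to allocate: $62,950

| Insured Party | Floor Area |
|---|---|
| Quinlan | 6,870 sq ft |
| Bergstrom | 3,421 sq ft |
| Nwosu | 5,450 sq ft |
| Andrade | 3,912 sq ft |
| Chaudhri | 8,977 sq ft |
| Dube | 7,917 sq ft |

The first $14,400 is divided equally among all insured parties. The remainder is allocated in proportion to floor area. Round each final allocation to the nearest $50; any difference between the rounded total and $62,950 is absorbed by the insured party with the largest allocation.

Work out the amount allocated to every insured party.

Equal tier: $14,400 ÷ 6 = $2,400 apiece.
Remainder $48,550 by floor area (total 36,547): Quinlan 9,126.29 → $9,150; Bergstrom 4,544.55 → $4,550; Nwosu 7,239.92 → $7,250; Andrade 5,196.80 → $5,200; Chaudhri 11,925.28 → $11,950; Dube 10,517.15 → $10,500.
Rounding difference −$50 on remainder applied to Chaudhri.
Totals: Quinlan $2,400 + $9,150 = $11,550; Bergstrom $2,400 + $4,550 = $6,950; Nwosu $2,400 + $7,250 = $9,650; Andrade $2,400 + $5,200 = $7,600; Chaudhri $2,400 + $11,900 = $14,300; Dube $2,400 + $10,500 = $12,900.

Quinlan: $11,550 · Bergstrom: $6,950 · Nwosu: $9,650 · Andrade: $7,600 · Chaudhri: $14,300 · Dube: $12,900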